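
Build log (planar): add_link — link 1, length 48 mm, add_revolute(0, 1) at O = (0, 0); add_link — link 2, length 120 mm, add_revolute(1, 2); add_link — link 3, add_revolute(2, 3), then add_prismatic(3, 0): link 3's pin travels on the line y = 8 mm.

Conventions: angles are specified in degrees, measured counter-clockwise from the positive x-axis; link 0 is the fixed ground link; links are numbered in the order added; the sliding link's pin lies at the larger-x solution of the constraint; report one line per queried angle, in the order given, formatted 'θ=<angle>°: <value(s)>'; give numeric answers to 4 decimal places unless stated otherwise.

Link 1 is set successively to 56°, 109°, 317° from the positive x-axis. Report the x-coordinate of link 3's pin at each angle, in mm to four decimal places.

geometry: r = 48 mm, L = 120 mm, e = 8 mm
θ=56°: crank pin P = (r cos θ, r sin θ) = (26.841259, 39.793803)
θ=56°: h = r sin θ − e = 39.793803 − 8 = 31.793803
θ=56°: x = r cos θ + √(L² − h²) = 26.841259 + 115.711512 = 142.552772
θ=109°: crank pin P = (r cos θ, r sin θ) = (-15.627271, 45.384892)
θ=109°: h = r sin θ − e = 45.384892 − 8 = 37.384892
θ=109°: x = r cos θ + √(L² − h²) = -15.627271 + 114.027935 = 98.400663
θ=317°: crank pin P = (r cos θ, r sin θ) = (35.104978, -32.735921)
θ=317°: h = r sin θ − e = -32.735921 − 8 = -40.735921
θ=317°: x = r cos θ + √(L² − h²) = 35.104978 + 112.874199 = 147.979176

θ=56°: 142.5528
θ=109°: 98.4007
θ=317°: 147.9792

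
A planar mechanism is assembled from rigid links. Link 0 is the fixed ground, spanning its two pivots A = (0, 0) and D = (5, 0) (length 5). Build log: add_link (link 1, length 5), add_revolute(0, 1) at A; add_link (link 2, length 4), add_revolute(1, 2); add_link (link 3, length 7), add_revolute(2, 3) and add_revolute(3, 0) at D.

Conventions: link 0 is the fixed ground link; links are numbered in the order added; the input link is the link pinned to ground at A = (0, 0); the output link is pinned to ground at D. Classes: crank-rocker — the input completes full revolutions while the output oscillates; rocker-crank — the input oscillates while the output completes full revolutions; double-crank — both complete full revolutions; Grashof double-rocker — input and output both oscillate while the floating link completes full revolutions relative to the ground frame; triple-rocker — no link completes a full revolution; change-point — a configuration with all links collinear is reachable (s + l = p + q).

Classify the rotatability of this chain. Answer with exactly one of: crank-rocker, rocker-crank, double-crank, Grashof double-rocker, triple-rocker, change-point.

lengths: ground=5, input=5, coupler=4, output=7
sorted: s=4 (shortest), l=7 (longest), p+q=10
s + l = 11 vs p + q = 10
s + l > p + q → non-Grashof → no link fully rotates → triple-rocker

triple-rocker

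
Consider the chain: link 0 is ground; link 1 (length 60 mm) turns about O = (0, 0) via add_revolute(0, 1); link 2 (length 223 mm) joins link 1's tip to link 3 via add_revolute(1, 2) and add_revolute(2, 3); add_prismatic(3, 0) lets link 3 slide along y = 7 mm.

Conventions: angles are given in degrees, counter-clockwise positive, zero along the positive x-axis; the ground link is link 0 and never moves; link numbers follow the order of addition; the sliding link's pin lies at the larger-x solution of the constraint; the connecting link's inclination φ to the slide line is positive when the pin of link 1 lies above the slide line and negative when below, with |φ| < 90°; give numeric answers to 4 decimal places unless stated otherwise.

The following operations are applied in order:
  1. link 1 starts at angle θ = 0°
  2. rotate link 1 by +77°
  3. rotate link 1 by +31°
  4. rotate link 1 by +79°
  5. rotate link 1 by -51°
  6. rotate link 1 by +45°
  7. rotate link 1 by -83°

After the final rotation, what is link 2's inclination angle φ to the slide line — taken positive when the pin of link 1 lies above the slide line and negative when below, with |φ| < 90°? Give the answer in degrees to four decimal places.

geometry: r = 60 mm, L = 223 mm, e = 7 mm; θ starts at 0°
rotate link 1 by +77°: θ ← 0° +77° = 77°
rotate link 1 by +31°: θ ← 77° +31° = 108°
rotate link 1 by +79°: θ ← 108° +79° = 187°
rotate link 1 by -51°: θ ← 187° -51° = 136°
rotate link 1 by +45°: θ ← 136° +45° = 181°
rotate link 1 by -83°: θ ← 181° -83° = 98°
h = r sin θ − e = 59.416084 − 7 = 52.416084
sin φ = h / L = 52.416084 / 223 = 0.23504970
φ = arcsin(0.23504970) = 13.594553°

13.5946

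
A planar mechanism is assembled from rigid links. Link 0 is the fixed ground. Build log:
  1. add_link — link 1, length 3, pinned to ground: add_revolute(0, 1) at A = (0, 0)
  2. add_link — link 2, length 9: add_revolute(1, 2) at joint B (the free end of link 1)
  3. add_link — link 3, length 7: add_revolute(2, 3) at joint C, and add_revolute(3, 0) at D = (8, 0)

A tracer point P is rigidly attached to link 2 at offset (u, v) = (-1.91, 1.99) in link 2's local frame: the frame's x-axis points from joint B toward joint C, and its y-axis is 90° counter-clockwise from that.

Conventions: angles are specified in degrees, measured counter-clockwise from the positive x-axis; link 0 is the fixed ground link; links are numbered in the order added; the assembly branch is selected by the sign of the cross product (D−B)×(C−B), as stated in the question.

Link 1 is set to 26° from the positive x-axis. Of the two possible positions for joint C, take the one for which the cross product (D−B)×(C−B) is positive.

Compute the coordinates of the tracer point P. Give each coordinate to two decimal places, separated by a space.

A=(0,0), D=(8.00,0)
B = A + 3.00·(cos26°, sin26°) = (2.6964, 1.3151)
|BD| = 5.4642
circle(B,9.00) ∩ circle(D,7.00): a=5.6602, h=6.9973
  candidates: C₊=(9.8743,6.7444) cross=38.235; C₋=(6.5062,-6.8387) cross=-38.235
  branch + wants cross > 0 → take C=(9.8743,6.7444) (cross=38.235)
ex = (C−B)/|BC| = (0.7975,0.6033); ey = (-0.6033,0.7975)
P = B + -1.91·ex + 1.99·ey = (-0.0274,1.7500)

-0.03 1.75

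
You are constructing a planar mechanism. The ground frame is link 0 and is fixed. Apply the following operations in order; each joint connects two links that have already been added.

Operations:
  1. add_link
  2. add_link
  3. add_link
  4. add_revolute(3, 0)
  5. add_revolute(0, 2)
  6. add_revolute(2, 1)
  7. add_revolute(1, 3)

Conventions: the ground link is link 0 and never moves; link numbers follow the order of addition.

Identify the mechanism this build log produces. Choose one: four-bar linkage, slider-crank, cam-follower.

links: 4 (incl. ground); joints: 4 revolute, 0 prismatic, 0 higher (cam) pair, forming one closed loop
4 links in a single 4R loop → four-bar linkage

four-bar linkage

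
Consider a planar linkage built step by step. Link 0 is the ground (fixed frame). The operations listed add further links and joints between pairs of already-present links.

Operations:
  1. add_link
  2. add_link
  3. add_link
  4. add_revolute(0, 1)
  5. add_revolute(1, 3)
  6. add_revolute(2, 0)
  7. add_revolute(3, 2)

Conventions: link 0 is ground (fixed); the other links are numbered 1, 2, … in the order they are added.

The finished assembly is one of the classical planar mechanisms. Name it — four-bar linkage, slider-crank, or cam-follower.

links: 4 (incl. ground); joints: 4 revolute, 0 prismatic, 0 higher (cam) pair, forming one closed loop
4 links in a single 4R loop → four-bar linkage

four-bar linkage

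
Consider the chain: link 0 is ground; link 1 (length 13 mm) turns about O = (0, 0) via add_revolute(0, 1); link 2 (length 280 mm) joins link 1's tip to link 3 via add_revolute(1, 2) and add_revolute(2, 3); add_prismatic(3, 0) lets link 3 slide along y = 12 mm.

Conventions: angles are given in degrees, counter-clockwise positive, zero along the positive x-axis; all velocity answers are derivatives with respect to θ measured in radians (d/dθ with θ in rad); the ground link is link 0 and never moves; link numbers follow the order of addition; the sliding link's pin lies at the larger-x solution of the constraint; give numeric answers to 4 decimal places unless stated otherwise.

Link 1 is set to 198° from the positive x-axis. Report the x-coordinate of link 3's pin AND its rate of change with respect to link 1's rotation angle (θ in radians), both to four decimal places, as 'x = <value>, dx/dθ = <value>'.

geometry: r = 13 mm, L = 280 mm, e = 12 mm
crank pin P = (r cos θ, r sin θ) = (-12.363735, -4.017221)
h = r sin θ − e = -4.017221 − 12 = -16.017221
x = r cos θ + √(L² − h²) = -12.363735 + 279.541497 = 267.177762
dx/dθ = −r sin θ − h·r cos θ/√(L² − h²) (θ in radians; h = -16.017221) = 3.308801

x = 267.1778, dx/dθ = 3.3088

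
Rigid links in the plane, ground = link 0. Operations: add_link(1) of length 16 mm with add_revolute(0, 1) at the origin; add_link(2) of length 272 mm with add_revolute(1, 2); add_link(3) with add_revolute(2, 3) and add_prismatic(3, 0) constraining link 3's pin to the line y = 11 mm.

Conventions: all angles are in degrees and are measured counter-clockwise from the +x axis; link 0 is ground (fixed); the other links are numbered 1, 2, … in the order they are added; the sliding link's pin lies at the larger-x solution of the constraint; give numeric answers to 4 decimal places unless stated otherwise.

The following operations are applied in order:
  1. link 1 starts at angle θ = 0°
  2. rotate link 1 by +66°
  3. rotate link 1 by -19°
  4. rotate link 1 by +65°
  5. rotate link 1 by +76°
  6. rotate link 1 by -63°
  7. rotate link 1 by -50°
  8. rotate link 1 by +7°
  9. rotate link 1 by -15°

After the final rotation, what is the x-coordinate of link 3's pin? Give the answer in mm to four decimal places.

geometry: r = 16 mm, L = 272 mm, e = 11 mm; θ starts at 0°
rotate link 1 by +66°: θ ← 0° +66° = 66°
rotate link 1 by -19°: θ ← 66° -19° = 47°
rotate link 1 by +65°: θ ← 47° +65° = 112°
rotate link 1 by +76°: θ ← 112° +76° = 188°
rotate link 1 by -63°: θ ← 188° -63° = 125°
rotate link 1 by -50°: θ ← 125° -50° = 75°
rotate link 1 by +7°: θ ← 75° +7° = 82°
rotate link 1 by -15°: θ ← 82° -15° = 67°
crank pin P = (r cos θ, r sin θ) = (6.251698, 14.728078)
h = r sin θ − e = 14.728078 − 11 = 3.728078
x = r cos θ + √(L² − h²) = 6.251698 + 271.974450 = 278.226148

278.2261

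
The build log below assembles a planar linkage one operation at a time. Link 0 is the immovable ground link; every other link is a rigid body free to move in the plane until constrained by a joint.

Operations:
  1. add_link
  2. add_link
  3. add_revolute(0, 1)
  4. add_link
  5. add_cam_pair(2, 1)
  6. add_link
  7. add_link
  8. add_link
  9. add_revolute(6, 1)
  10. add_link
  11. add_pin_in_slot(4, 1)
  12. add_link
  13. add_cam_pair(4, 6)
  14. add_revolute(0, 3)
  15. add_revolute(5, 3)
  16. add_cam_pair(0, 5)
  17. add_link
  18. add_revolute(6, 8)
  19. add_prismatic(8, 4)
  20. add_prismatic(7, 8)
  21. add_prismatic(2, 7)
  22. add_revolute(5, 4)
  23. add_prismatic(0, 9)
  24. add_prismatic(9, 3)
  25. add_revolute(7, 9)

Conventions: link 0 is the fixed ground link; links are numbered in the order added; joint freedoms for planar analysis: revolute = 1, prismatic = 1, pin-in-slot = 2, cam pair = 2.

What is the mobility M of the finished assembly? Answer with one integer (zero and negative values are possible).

L=1 J1=0 J2=0
add link → L=2 J1=0 J2=0
add link → L=3 J1=0 J2=0
R@0,1 dof=1 J1 → L=3 J1=1 J2=0
add link → L=4 J1=1 J2=0
C@2,1 dof=2 J2 → L=4 J1=1 J2=1
add link → L=5 J1=1 J2=1
add link → L=6 J1=1 J2=1
add link → L=7 J1=1 J2=1
R@6,1 dof=1 J1 → L=7 J1=2 J2=1
add link → L=8 J1=2 J2=1
PS@4,1 dof=2 J2 → L=8 J1=2 J2=2
add link → L=9 J1=2 J2=2
C@4,6 dof=2 J2 → L=9 J1=2 J2=3
R@0,3 dof=1 J1 → L=9 J1=3 J2=3
R@5,3 dof=1 J1 → L=9 J1=4 J2=3
C@0,5 dof=2 J2 → L=9 J1=4 J2=4
add link → L=10 J1=4 J2=4
R@6,8 dof=1 J1 → L=10 J1=5 J2=4
P@8,4 dof=1 J1 → L=10 J1=6 J2=4
P@7,8 dof=1 J1 → L=10 J1=7 J2=4
P@2,7 dof=1 J1 → L=10 J1=8 J2=4
R@5,4 dof=1 J1 → L=10 J1=9 J2=4
P@0,9 dof=1 J1 → L=10 J1=10 J2=4
P@9,3 dof=1 J1 → L=10 J1=11 J2=4
R@7,9 dof=1 J1 → L=10 J1=12 J2=4
M=3(L−1)−2J1−J2=3·9−2·12−4=-1

M = -1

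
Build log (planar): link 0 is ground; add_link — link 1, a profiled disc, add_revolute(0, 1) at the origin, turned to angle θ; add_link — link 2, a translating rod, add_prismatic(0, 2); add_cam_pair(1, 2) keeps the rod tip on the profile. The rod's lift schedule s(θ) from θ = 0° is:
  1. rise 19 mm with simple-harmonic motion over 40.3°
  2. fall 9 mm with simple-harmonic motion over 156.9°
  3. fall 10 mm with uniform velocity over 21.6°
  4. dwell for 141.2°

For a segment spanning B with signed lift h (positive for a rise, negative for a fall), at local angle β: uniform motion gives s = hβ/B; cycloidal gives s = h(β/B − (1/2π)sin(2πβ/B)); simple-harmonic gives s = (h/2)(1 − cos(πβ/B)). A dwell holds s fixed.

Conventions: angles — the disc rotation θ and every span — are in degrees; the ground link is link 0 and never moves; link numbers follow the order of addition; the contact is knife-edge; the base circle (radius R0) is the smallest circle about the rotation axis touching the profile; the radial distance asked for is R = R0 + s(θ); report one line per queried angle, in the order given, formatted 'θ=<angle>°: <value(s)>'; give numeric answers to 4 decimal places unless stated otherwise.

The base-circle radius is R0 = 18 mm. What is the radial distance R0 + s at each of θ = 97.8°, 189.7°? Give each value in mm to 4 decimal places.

seg 1 [0°–40.3°] simple-harmonic, h=19: full span → s += 19 → s = 19.0000
seg 2 [40.3°–197.2°] simple-harmonic, h=-9: θ=97.8° here. β=57.5, B=156.9. -9/2·(1 − cos(π·0.3665)) = -2.6672 → s = 16.3328
seg 2 [40.3°–197.2°] simple-harmonic, h=-9: θ=189.7° here. β=149.4, B=156.9. -9/2·(1 − cos(π·0.9522)) = -8.9494 → s = 10.0506
θ=97.8°: R = R0 + s = 18 + 16.3328 = 34.3328
θ=189.7°: R = R0 + s = 18 + 10.0506 = 28.0506

θ=97.8°: 34.3328
θ=189.7°: 28.0506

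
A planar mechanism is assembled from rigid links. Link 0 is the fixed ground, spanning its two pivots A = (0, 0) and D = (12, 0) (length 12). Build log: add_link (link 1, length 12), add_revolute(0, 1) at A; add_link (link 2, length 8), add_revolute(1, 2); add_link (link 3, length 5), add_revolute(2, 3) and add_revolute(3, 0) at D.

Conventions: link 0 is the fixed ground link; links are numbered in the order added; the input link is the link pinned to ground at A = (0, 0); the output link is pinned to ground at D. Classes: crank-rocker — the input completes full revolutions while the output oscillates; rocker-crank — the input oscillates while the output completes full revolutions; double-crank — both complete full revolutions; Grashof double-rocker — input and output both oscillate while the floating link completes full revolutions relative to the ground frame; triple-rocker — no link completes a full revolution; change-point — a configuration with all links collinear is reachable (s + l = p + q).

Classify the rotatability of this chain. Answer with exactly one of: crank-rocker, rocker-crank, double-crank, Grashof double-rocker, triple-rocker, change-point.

lengths: ground=12, input=12, coupler=8, output=5
sorted: s=5 (shortest), l=12 (longest), p+q=20
s + l = 17 vs p + q = 20
s + l < p + q (Grashof) with shortest = output link → rocker-crank

rocker-crank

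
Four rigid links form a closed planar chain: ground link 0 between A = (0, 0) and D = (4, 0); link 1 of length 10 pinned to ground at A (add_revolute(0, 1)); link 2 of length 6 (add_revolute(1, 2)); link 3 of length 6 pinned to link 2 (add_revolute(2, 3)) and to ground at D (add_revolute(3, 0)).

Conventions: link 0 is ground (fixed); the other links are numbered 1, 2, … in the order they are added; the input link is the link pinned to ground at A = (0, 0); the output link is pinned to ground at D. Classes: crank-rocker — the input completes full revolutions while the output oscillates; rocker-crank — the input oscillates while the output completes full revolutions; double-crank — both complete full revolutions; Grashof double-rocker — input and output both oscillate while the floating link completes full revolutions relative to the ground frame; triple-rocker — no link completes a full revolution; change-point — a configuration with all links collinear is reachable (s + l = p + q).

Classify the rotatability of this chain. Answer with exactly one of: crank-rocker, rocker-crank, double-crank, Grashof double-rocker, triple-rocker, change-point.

lengths: ground=4, input=10, coupler=6, output=6
sorted: s=4 (shortest), l=10 (longest), p+q=12
s + l = 14 vs p + q = 12
s + l > p + q → non-Grashof → no link fully rotates → triple-rocker

triple-rocker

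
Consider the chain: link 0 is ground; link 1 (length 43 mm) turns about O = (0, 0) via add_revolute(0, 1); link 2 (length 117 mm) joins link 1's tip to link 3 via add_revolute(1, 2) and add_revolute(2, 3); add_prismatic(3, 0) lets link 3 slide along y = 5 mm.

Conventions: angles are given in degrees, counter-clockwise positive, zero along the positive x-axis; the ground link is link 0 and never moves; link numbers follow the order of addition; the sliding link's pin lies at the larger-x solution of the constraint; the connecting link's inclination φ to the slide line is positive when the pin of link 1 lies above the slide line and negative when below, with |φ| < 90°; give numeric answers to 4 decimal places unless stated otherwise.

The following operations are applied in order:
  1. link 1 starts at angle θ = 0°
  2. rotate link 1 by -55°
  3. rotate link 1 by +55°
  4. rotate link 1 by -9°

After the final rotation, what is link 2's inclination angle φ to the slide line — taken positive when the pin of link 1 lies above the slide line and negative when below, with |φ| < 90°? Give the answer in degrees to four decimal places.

geometry: r = 43 mm, L = 117 mm, e = 5 mm; θ starts at 0°
rotate link 1 by -55°: θ ← 0° -55° = -55°
rotate link 1 by +55°: θ ← -55° +55° = 0°
rotate link 1 by -9°: θ ← 0° -9° = -9°
h = r sin θ − e = -6.726682 − 5 = -11.726682
sin φ = h / L = -11.726682 / 117 = -0.10022805
φ = arcsin(-0.10022805) = -5.752303°

-5.7523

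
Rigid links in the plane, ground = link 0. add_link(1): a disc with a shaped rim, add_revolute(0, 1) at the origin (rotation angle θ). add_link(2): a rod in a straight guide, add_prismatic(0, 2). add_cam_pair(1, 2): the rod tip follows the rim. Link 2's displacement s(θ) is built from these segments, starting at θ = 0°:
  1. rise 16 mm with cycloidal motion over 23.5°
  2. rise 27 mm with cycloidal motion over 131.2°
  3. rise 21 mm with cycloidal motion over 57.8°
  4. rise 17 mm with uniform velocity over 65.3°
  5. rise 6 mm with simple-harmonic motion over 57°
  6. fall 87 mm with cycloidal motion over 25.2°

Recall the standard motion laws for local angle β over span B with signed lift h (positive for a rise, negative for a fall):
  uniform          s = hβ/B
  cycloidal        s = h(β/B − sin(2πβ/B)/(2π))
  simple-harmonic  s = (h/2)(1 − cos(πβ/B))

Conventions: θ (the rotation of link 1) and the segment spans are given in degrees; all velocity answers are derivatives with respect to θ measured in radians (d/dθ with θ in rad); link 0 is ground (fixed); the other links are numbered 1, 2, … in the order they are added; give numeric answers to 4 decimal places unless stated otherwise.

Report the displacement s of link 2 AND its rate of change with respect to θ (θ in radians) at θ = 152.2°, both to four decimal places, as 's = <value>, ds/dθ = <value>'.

segment 1 (0° to 23.5°, cycloidal, h = 16) is passed completely: s = 0.0000 + (16) = 16.0000
θ = 152.2° falls in segment 2 (23.5° to 154.7°, cycloidal, h = 27): β = 152.2 − 23.5 = 128.7°, B = 131.2°; Δs = 27·(0.9809 − sin(2π·0.9809)/(2π)) = 26.9988; s = 16.0000 + 26.9988 = 42.9988
velocity in seg [23.5°–154.7°] (cycloidal), θ in radians: β = 128.7° = 2.2462 rad, B = 131.2° = 2.2899 rad; ds/dθ = (h/B)(1 − cos(2πβ/B)) = (27/2.2899)(1 − cos(2π·0.9809)) = 0.084406 mm/rad

s = 42.9988, ds/dθ = 0.0844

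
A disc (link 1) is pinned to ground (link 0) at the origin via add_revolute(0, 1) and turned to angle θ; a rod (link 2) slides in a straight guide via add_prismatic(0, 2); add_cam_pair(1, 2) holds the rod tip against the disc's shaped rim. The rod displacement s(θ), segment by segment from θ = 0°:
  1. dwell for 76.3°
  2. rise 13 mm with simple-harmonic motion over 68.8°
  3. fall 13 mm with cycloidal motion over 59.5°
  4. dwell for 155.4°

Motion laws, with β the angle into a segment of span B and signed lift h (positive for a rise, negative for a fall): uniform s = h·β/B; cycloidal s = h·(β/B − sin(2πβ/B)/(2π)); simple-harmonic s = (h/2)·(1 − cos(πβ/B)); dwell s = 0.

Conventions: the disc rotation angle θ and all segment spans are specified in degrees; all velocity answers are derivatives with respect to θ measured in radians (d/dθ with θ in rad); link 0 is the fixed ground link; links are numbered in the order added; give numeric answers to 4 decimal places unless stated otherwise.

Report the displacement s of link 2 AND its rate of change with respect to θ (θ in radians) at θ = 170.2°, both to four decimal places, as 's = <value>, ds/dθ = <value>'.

segment 1 (0° to 76.3°, dwell): s unchanged at 0.0000
segment 2 (76.3° to 145.1°, simple-harmonic, h = 13) is passed completely: s = 0.0000 + (13) = 13.0000
θ = 170.2° falls in segment 3 (145.1° to 204.6°, cycloidal, h = -13): β = 170.2 − 145.1 = 25.1°, B = 59.5°; Δs = -13·(0.4218 − sin(2π·0.4218)/(2π)) = -4.5084; s = 13.0000 − 4.5084 = 8.4916
velocity in seg [145.1°–204.6°] (cycloidal), θ in radians: β = 25.1° = 0.4381 rad, B = 59.5° = 1.0385 rad; ds/dθ = (h/B)(1 − cos(2πβ/B)) = ((-13)/1.0385)(1 − cos(2π·0.4218)) = -23.557680 mm/rad

s = 8.4916, ds/dθ = -23.5577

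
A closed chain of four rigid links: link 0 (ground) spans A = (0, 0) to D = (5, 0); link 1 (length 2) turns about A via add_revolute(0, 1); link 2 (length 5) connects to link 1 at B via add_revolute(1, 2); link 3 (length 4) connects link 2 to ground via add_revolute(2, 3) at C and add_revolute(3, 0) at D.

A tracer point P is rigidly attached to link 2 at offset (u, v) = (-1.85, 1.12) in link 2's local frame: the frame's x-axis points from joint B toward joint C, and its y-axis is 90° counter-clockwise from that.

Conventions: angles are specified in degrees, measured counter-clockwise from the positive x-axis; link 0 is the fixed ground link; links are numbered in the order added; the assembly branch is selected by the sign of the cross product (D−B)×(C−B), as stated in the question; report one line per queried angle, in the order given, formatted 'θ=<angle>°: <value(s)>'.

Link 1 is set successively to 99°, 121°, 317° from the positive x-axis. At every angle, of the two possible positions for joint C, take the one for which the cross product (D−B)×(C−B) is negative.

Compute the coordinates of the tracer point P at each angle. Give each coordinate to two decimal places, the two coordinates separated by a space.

A=(0,0), D=(5.00,0)
θ=99°: B = A + 2.00·(cos99°, sin99°) = (-0.3129, 1.9754)
θ=99°: |BD| = 5.6682
θ=99°: circle(B,5.00) ∩ circle(D,4.00): a=3.6280, h=3.4406
θ=99°:   candidates: C₊=(4.2867,3.9359) cross=19.502; C₋=(1.8887,-2.5139) cross=-19.502
θ=99°:   branch - wants cross < 0 → take C=(1.8887,-2.5139) (cross=-19.502)
θ=99°: ex = (C−B)/|BC| = (0.4403,-0.8978); ey = (0.8978,0.4403)
θ=99°: P = B + -1.85·ex + 1.12·ey = (-0.1218,4.1295)
θ=121°: B = A + 2.00·(cos121°, sin121°) = (-1.0301, 1.7143)
θ=121°: |BD| = 6.2690
θ=121°: circle(B,5.00) ∩ circle(D,4.00): a=3.8523, h=3.1874
θ=121°:   candidates: C₊=(3.5470,3.7268) cross=19.982; C₋=(1.8038,-2.4050) cross=-19.982
θ=121°:   branch - wants cross < 0 → take C=(1.8038,-2.4050) (cross=-19.982)
θ=121°: ex = (C−B)/|BC| = (0.5668,-0.8239); ey = (0.8239,0.5668)
θ=121°: P = B + -1.85·ex + 1.12·ey = (-1.1559,3.8733)
θ=317°: B = A + 2.00·(cos317°, sin317°) = (1.4627, -1.3640)
θ=317°: |BD| = 3.7912
θ=317°: circle(B,5.00) ∩ circle(D,4.00): a=3.0826, h=3.9367
θ=317°:   candidates: C₊=(2.9225,3.4182) cross=14.925; C₋=(5.7552,-3.9281) cross=-14.925
θ=317°:   branch - wants cross < 0 → take C=(5.7552,-3.9281) (cross=-14.925)
θ=317°: ex = (C−B)/|BC| = (0.8585,-0.5128); ey = (0.5128,0.8585)
θ=317°: P = B + -1.85·ex + 1.12·ey = (0.4488,0.5462)

θ=99°: -0.12 4.13
θ=121°: -1.16 3.87
θ=317°: 0.45 0.55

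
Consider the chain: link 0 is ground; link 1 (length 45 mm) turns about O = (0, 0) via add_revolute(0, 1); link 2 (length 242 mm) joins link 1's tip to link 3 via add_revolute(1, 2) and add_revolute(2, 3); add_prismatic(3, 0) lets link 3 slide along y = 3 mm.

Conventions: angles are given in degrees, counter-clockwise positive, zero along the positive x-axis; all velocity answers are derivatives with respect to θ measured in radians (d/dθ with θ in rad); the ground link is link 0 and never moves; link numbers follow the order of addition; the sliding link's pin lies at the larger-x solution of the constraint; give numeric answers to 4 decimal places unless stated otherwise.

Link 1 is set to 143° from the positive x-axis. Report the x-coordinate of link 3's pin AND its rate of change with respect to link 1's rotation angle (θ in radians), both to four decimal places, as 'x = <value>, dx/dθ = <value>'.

geometry: r = 45 mm, L = 242 mm, e = 3 mm
crank pin P = (r cos θ, r sin θ) = (-35.938598, 27.081676)
h = r sin θ − e = 27.081676 − 3 = 24.081676
x = r cos θ + √(L² − h²) = -35.938598 + 240.798822 = 204.860224
dx/dθ = −r sin θ − h·r cos θ/√(L² − h²) (θ in radians; h = 24.081676) = -23.487549

x = 204.8602, dx/dθ = -23.4875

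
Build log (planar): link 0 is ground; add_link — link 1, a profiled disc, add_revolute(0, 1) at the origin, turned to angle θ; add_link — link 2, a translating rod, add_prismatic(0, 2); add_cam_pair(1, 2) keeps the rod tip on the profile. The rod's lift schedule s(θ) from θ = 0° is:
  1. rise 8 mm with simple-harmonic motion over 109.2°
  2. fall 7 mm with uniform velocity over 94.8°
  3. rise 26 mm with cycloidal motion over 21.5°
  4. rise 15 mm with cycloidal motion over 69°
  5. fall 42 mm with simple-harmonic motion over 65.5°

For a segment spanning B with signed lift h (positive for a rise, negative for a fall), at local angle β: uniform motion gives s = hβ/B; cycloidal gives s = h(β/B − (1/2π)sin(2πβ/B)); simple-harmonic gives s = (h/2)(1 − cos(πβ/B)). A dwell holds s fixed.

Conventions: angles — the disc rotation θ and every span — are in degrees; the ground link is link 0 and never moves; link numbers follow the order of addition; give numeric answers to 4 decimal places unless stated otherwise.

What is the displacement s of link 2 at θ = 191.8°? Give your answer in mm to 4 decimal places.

seg 1 [0°–109.2°] simple-harmonic, h=8: full span → s += 8 → s = 8.0000
seg 2 [109.2°–204°] uniform, h=-7: θ=191.8° here. β=82.6, B=94.8. -7·82.6/94.8 = -6.0992 → s = 1.9008

1.9008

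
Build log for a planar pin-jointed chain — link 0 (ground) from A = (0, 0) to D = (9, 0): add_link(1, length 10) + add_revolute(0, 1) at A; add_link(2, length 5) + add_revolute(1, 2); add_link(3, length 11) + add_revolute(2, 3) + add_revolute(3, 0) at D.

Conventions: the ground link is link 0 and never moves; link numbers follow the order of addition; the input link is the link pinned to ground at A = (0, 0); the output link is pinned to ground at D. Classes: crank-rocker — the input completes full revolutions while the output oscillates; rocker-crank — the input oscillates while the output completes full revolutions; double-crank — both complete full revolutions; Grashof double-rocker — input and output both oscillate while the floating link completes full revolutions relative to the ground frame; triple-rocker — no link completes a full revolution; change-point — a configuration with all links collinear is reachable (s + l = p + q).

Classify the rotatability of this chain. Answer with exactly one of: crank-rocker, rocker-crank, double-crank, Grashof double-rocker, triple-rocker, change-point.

lengths: ground=9, input=10, coupler=5, output=11
sorted: s=5 (shortest), l=11 (longest), p+q=19
s + l = 16 vs p + q = 19
s + l < p + q (Grashof) with shortest = coupler link → Grashof double-rocker

Grashof double-rocker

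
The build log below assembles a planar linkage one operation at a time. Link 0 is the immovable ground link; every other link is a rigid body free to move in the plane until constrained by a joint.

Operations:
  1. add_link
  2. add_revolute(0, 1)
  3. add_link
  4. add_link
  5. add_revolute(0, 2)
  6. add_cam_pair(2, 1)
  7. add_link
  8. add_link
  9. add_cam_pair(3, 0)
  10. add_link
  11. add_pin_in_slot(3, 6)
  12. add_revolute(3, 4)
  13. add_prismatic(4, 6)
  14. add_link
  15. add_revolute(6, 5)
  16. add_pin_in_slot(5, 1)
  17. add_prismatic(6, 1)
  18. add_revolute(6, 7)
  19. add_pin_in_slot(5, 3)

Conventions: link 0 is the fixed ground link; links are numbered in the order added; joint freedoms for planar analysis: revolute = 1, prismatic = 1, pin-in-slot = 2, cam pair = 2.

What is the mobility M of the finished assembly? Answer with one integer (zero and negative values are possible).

link 0 = ground. State L|J1|J2 = 1|0|0
+link1  2|0|0
R(0,1) f=1→J1  2|1|0
+link2  3|1|0
+link3  4|1|0
R(0,2) f=1→J1  4|2|0
C(2,1) f=2→J2  4|2|1
+link4  5|2|1
+link5  6|2|1
C(3,0) f=2→J2  6|2|2
+link6  7|2|2
PS(3,6) f=2→J2  7|2|3
R(3,4) f=1→J1  7|3|3
P(4,6) f=1→J1  7|4|3
+link7  8|4|3
R(6,5) f=1→J1  8|5|3
PS(5,1) f=2→J2  8|5|4
P(6,1) f=1→J1  8|6|4
R(6,7) f=1→J1  8|7|4
PS(5,3) f=2→J2  8|7|5
M = 3(8−1)−2·7−5 = 21−14−5 = 2

M = 2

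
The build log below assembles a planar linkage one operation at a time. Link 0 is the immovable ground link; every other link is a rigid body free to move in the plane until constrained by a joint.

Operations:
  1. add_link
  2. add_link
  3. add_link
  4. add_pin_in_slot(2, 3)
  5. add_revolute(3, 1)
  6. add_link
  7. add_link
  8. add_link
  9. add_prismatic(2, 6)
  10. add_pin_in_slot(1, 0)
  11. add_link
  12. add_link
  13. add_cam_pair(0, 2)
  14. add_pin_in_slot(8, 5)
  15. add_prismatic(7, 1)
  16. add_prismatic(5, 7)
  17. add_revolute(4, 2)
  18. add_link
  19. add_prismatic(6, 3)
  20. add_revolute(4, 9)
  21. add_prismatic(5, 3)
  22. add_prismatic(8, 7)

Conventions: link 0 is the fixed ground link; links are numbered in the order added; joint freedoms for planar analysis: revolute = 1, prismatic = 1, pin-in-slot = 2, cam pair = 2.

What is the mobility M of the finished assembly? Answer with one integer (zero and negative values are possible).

link 0 = ground. State L|J1|J2 = 1|0|0
+link1  2|0|0
+link2  3|0|0
+link3  4|0|0
PS(2,3) f=2→J2  4|0|1
R(3,1) f=1→J1  4|1|1
+link4  5|1|1
+link5  6|1|1
+link6  7|1|1
P(2,6) f=1→J1  7|2|1
PS(1,0) f=2→J2  7|2|2
+link7  8|2|2
+link8  9|2|2
C(0,2) f=2→J2  9|2|3
PS(8,5) f=2→J2  9|2|4
P(7,1) f=1→J1  9|3|4
P(5,7) f=1→J1  9|4|4
R(4,2) f=1→J1  9|5|4
+link9  10|5|4
P(6,3) f=1→J1  10|6|4
R(4,9) f=1→J1  10|7|4
P(5,3) f=1→J1  10|8|4
P(8,7) f=1→J1  10|9|4
M = 3(10−1)−2·9−4 = 27−18−4 = 5

M = 5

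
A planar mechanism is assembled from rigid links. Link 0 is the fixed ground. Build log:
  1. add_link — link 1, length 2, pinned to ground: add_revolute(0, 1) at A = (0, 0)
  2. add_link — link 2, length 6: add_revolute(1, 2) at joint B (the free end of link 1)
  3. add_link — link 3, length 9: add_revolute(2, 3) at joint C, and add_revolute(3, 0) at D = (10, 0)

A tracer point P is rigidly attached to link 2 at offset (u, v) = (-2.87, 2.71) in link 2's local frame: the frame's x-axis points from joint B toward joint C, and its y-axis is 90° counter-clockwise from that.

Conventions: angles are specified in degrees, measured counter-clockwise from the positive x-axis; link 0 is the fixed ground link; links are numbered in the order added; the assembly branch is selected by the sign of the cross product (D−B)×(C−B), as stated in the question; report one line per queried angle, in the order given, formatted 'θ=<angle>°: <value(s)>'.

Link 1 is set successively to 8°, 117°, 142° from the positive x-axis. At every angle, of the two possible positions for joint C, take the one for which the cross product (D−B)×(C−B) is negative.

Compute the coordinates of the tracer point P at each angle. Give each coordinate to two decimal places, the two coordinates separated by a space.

A=(0,0), D=(10.00,0)
θ=8°: B = A + 2.00·(cos8°, sin8°) = (1.9805, 0.2783)
θ=8°: |BD| = 8.0243
θ=8°: circle(B,6.00) ∩ circle(D,9.00): a=1.2082, h=5.8771
θ=8°:   candidates: C₊=(3.3918,6.1100) cross=47.160; C₋=(2.9841,-5.6371) cross=-47.160
θ=8°:   branch - wants cross < 0 → take C=(2.9841,-5.6371) (cross=-47.160)
θ=8°: ex = (C−B)/|BC| = (0.1673,-0.9859); ey = (0.9859,0.1673)
θ=8°: P = B + -2.87·ex + 2.71·ey = (4.1723,3.5612)
θ=117°: B = A + 2.00·(cos117°, sin117°) = (-0.9080, 1.7820)
θ=117°: |BD| = 11.0526
θ=117°: circle(B,6.00) ∩ circle(D,9.00): a=3.4906, h=4.8802
θ=117°:   candidates: C₊=(3.3238,6.0355) cross=53.938; C₋=(1.7501,-3.5971) cross=-53.938
θ=117°:   branch - wants cross < 0 → take C=(1.7501,-3.5971) (cross=-53.938)
θ=117°: ex = (C−B)/|BC| = (0.4430,-0.8965); ey = (0.8965,0.4430)
θ=117°: P = B + -2.87·ex + 2.71·ey = (0.2501,5.5556)
θ=142°: B = A + 2.00·(cos142°, sin142°) = (-1.5760, 1.2313)
θ=142°: |BD| = 11.6413
θ=142°: circle(B,6.00) ∩ circle(D,9.00): a=3.8879, h=4.5699
θ=142°:   candidates: C₊=(2.7734,5.3644) cross=53.200; C₋=(1.8067,-3.7242) cross=-53.200
θ=142°:   branch - wants cross < 0 → take C=(1.8067,-3.7242) (cross=-53.200)
θ=142°: ex = (C−B)/|BC| = (0.5638,-0.8259); ey = (0.8259,0.5638)
θ=142°: P = B + -2.87·ex + 2.71·ey = (-0.9558,5.1296)

θ=8°: 4.17 3.56
θ=117°: 0.25 5.56
θ=142°: -0.96 5.13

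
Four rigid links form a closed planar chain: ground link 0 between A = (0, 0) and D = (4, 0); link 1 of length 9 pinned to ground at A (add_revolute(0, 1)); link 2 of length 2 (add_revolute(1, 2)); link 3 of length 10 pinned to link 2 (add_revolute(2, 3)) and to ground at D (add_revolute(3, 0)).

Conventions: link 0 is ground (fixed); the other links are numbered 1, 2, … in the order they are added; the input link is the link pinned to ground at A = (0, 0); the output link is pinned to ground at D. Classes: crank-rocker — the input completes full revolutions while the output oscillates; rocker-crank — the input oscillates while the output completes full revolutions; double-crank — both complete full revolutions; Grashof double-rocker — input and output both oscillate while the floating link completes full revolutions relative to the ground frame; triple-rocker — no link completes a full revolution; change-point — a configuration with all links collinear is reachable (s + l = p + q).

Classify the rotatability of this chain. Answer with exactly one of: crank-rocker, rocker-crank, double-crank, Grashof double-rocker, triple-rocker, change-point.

lengths: ground=4, input=9, coupler=2, output=10
sorted: s=2 (shortest), l=10 (longest), p+q=13
s + l = 12 vs p + q = 13
s + l < p + q (Grashof) with shortest = coupler link → Grashof double-rocker

Grashof double-rocker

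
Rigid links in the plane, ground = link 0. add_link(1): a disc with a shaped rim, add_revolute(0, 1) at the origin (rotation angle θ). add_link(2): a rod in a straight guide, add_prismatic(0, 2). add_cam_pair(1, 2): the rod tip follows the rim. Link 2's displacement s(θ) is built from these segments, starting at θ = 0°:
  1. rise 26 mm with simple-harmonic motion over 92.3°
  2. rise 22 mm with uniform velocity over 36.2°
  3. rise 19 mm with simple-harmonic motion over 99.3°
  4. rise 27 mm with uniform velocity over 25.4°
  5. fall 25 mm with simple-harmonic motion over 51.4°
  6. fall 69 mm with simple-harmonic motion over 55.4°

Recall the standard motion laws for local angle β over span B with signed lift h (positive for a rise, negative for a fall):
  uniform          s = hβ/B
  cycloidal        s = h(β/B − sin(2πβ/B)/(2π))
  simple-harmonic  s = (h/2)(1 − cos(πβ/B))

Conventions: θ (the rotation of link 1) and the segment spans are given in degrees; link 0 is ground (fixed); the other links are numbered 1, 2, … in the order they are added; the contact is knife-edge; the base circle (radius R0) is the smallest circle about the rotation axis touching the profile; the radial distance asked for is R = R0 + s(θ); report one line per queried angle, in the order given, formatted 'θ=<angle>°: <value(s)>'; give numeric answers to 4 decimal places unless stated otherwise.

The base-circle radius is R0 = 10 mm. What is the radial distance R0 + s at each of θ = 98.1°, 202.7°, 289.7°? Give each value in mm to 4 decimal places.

segment 1 (0° to 92.3°, simple-harmonic, h = 26) is passed completely: s = 0.0000 + (26) = 26.0000
θ = 98.1° falls in segment 2 (92.3° to 128.5°, uniform, h = 22): β = 98.1 − 92.3 = 5.8°, B = 36.2°; Δs = 22·5.8/36.2 = 3.5249; s = 26.0000 + 3.5249 = 29.5249
segment 2 (92.3° to 128.5°, uniform, h = 22) is passed completely: s = 26.0000 + (22) = 48.0000
θ = 202.7° falls in segment 3 (128.5° to 227.8°, simple-harmonic, h = 19): β = 202.7 − 128.5 = 74.2°, B = 99.3°; Δs = 19/2·(1 − cos(π·0.7472)) = 16.1588; s = 48.0000 + 16.1588 = 64.1588
segment 3 (128.5° to 227.8°, simple-harmonic, h = 19) is passed completely: s = 48.0000 + (19) = 67.0000
segment 4 (227.8° to 253.2°, uniform, h = 27) is passed completely: s = 67.0000 + (27) = 94.0000
θ = 289.7° falls in segment 5 (253.2° to 304.6°, simple-harmonic, h = -25): β = 289.7 − 253.2 = 36.5°, B = 51.4°; Δs = -25/2·(1 − cos(π·0.7101)) = -20.1650; s = 94.0000 − 20.1650 = 73.8350
θ=98.1°: R = R0 + s = 10 + 29.5249 = 39.5249
θ=202.7°: R = R0 + s = 10 + 64.1588 = 74.1588
θ=289.7°: R = R0 + s = 10 + 73.8350 = 83.8350

θ=98.1°: 39.5249
θ=202.7°: 74.1588
θ=289.7°: 83.8350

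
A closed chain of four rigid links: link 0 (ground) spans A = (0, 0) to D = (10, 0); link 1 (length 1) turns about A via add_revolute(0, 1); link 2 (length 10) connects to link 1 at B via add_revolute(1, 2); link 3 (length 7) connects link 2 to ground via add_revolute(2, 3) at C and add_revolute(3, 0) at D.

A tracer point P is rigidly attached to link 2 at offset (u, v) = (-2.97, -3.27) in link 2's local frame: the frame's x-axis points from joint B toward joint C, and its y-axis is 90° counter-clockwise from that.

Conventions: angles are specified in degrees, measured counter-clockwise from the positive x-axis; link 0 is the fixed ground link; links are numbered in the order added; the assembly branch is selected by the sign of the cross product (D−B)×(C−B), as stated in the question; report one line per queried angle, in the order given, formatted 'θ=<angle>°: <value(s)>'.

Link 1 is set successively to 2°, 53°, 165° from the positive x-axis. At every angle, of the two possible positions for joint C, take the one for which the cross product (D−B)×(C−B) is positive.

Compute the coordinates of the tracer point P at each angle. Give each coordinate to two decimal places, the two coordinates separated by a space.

A=(0,0), D=(10.00,0)
θ=2°: B = A + 1.00·(cos2°, sin2°) = (0.9994, 0.0349)
θ=2°: |BD| = 9.0007
θ=2°: circle(B,10.00) ∩ circle(D,7.00): a=7.3335, h=6.7986
θ=2°:   candidates: C₊=(8.3592,6.8050) cross=61.192; C₋=(8.3064,-6.7920) cross=-61.192
θ=2°:   branch + wants cross > 0 → take C=(8.3592,6.8050) (cross=61.192)
θ=2°: ex = (C−B)/|BC| = (0.7360,0.6770); ey = (-0.6770,0.7360)
θ=2°: P = B + -2.97·ex + -3.27·ey = (1.0274,-4.3825)
θ=53°: B = A + 1.00·(cos53°, sin53°) = (0.6018, 0.7986)
θ=53°: |BD| = 9.4321
θ=53°: circle(B,10.00) ∩ circle(D,7.00): a=7.4196, h=6.7045
θ=53°:   candidates: C₊=(8.5624,6.8508) cross=63.237; C₋=(7.4271,-6.5100) cross=-63.237
θ=53°:   branch + wants cross > 0 → take C=(8.5624,6.8508) (cross=63.237)
θ=53°: ex = (C−B)/|BC| = (0.7961,0.6052); ey = (-0.6052,0.7961)
θ=53°: P = B + -2.97·ex + -3.27·ey = (0.2166,-3.6020)
θ=165°: B = A + 1.00·(cos165°, sin165°) = (-0.9659, 0.2588)
θ=165°: |BD| = 10.9690
θ=165°: circle(B,10.00) ∩ circle(D,7.00): a=7.8092, h=6.2463
θ=165°:   candidates: C₊=(6.9885,6.3191) cross=68.515; C₋=(6.6937,-6.1700) cross=-68.515
θ=165°:   branch + wants cross > 0 → take C=(6.9885,6.3191) (cross=68.515)
θ=165°: ex = (C−B)/|BC| = (0.7954,0.6060); ey = (-0.6060,0.7954)
θ=165°: P = B + -2.97·ex + -3.27·ey = (-1.3467,-4.1422)

θ=2°: 1.03 -4.38
θ=53°: 0.22 -3.60
θ=165°: -1.35 -4.14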